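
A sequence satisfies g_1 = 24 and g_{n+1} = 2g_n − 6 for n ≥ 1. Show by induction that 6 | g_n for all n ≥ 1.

Base case: g_1 = 24 = 6·4, so 6 | g_1.
Assume 6 | g_k, so g_k = 6t for some integer t.
Then g_{k+1} = 2g_k − 6 = 2·(6t) − 6 = 6(2t − 1), so 6 | g_{k+1}.
This completes the inductive step, so 6 | g_n for all n ≥ 1.

6 | g_n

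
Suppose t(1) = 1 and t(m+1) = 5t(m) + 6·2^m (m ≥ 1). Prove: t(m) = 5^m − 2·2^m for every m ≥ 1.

Base case: t(1) = 1, and 5^1 − 2·2^1 = 5 − 4 = 1.
Assume t(j) = 5^j − 2·2^j for some j ≥ 1.
Then t(j+1) = 5t(j) + 6·2^j = 5·(5^j − 2·2^j) + 6·2^j = 5^{j+1} − 10·2^j + 6·2^j = 5^{j+1} − 4·2^j = 5^{j+1} − 2·2^{j+1}.
Hence t(m) = 5^m − 2·2^m for every m ≥ 1, by induction.

t(m) = 5^m − 2·2^m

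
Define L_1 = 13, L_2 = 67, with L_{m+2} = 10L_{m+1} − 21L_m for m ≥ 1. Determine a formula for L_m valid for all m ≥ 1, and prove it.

Claim: L_m = 2·3^m + 7^m.

Base cases: L_1 = 13 and 2·3^1 + 7^1 = 13; L_2 = 67 and 2·3^2 + 7^2 = 67.
Assume L_i = 2·3^i + 7^i for all 1 ≤ i ≤ j, where j ≥ 2.
Then L_{j+1} = 10L_j − 21L_{j−1} = 10·(2·3^j + 7^j) − 21·(2·3^{j−1} + 7^{j−1}) = 2·(10·3 − 21)3^{j−1} + (10·7 − 21)7^{j−1} = 18·3^{j−1} + 49·7^{j−1} = 2·3^{j+1} + 7^{j+1}.
By strong induction, L_m = 2·3^m + 7^m for all m ≥ 1.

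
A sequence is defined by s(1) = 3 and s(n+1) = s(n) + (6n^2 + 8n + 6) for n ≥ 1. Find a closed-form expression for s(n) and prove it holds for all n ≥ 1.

Claim: s(n) = 2n^3 + n^2 + 3n − 3.

Base case: s(1) = 3, and 2·1^3 + 1^2 + 3·1 − 3 = 3.
Assume s(j) = 2j^3 + j^2 + 3j − 3.
Then s(j+1) = s(j) + (6j^2 + 8j + 6) = (2j^3 + j^2 + 3j − 3) + (6j^2 + 8j + 6) = 2j^3 + 7j^2 + 11j + 3,
and 2·(j+1)^3 + (j+1)^2 + 3·(j+1) − 3 = 2j^3 + 7j^2 + 11j + 3.
By induction, s(n) = 2n^3 + n^2 + 3n − 3 for all n ≥ 1.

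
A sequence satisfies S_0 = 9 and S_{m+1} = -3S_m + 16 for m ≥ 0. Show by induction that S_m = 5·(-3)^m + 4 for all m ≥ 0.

Base case: S_0 = 9, and 5·(-3)^0 + 4 = 5 + 4 = 9.
Assume S_k = 5·(-3)^k + 4 for some k ≥ 0.
Then S_{k+1} = -3S_k + 16 = -3·(5·(-3)^k + 4) + 16 = -15·(-3)^k − 12 + 16 = 5·(-3)^{k+1} + 4.
Hence S_m = 5·(-3)^m + 4 for every m ≥ 0, by induction.

S_m = 5·(-3)^m + 4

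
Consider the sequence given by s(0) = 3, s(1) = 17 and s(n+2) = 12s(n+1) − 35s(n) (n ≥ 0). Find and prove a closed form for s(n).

Claim: s(n) = 7^n + 2·5^n.

Base cases: s(0) = 3 and 7^0 + 2·5^0 = 3; s(1) = 17 and 7^1 + 2·5^1 = 17.
Assume s(j) = 7^j + 2·5^j for all 0 ≤ j ≤ m, where m ≥ 1.
Then s(m+1) = 12s(m) − 35s(m−1) = 12·(7^m + 2·5^m) − 35·(7^{m−1} + 2·5^{m−1}) = (12·7 − 35)7^{m−1} + 2·(12·5 − 35)5^{m−1} = 49·7^{m−1} + 50·5^{m−1} = 7^{m+1} + 2·5^{m+1}.
This completes the inductive step, so s(n) = 7^n + 2·5^n for all n ≥ 0.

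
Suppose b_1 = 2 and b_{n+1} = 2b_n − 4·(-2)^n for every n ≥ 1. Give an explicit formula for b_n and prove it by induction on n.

Claim: b_n = 2·2^n + (-2)^n.

Base case: b_1 = 2, and 2·2^1 + (-2)^1 = 4 − 2 = 2.
Assume b_k = 2·2^k + (-2)^k for some k ≥ 1.
Then b_{k+1} = 2b_k − 4·(-2)^k = 2·(2·2^k + (-2)^k) − 4·(-2)^k = 2·2^{k+1} + 2·(-2)^k − 4·(-2)^k = 2·2^{k+1} − 2·(-2)^k = 2·2^{k+1} + (-2)^{k+1}.
This completes the inductive step, so b_n = 2·2^n + (-2)^n for all n ≥ 1.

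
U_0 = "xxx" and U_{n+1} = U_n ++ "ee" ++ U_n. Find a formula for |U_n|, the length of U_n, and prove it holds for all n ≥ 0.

Claim: |U_n| = 5·2^n − 2.

Base case: |U_0| = 3, and 5·2^0 − 2 = 3.
Assume |U_m| = 5·2^m − 2.
Then |U_{m+1}| = |U_m| + 2 + |U_m| = 2|U_m| + 2 = 2(5·2^m − 2) + 2 = 5·2^{m+1} − 4 + 2 = 5·2^{m+1} − 2.
By induction, |U_n| = 5·2^n − 2 for all n ≥ 0.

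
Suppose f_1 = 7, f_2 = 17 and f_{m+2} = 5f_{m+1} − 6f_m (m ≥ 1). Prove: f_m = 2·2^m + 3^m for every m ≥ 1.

Base cases: f_1 = 7 and 2·2^1 + 3^1 = 7; f_2 = 17 and 2·2^2 + 3^2 = 17.
Assume f_j = 2·2^j + 3^j for all 1 ≤ j ≤ k, where k ≥ 2.
Then f_{k+1} = 5f_k − 6f_{k−1} = 5·(2·2^k + 3^k) − 6·(2·2^{k−1} + 3^{k−1}) = 2·(5·2 − 6)2^{k−1} + (5·3 − 6)3^{k−1} = 8·2^{k−1} + 9·3^{k−1} = 2·2^{k+1} + 3^{k+1}.
So the formula holds for k+1, and by strong induction f_m = 2·2^m + 3^m for all m ≥ 1.

f_m = 2·2^m + 3^m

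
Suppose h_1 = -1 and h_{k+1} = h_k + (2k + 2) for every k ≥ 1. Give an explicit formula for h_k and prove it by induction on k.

Claim: h_k = k^2 + k − 3.

Base case: h_1 = -1, and 1^2 + 1 − 3 = -1.
Assume h_r = r^2 + r − 3.
Then h_{r+1} = h_r + (2r + 2) = (r^2 + r − 3) + (2r + 2) = r^2 + 3r − 1,
and (r+1)^2 + (r+1) − 3 = r^2 + 3r − 1.
This completes the inductive step, so h_k = k^2 + k − 3 for all k ≥ 1.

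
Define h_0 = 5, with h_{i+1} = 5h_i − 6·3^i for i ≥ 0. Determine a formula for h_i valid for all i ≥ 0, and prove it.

Claim: h_i = 2·5^i + 3·3^i.

Base case: h_0 = 5, and 2·5^0 + 3·3^0 = 2 + 3 = 5.
Assume h_m = 2·5^m + 3·3^m for some m ≥ 0.
Then h_{m+1} = 5h_m − 6·3^m = 5·(2·5^m + 3·3^m) − 6·3^m = 2·5^{m+1} + 15·3^m − 6·3^m = 2·5^{m+1} + 9·3^m = 2·5^{m+1} + 3·3^{m+1}.
Hence h_i = 2·5^i + 3·3^i for every i ≥ 0, by induction.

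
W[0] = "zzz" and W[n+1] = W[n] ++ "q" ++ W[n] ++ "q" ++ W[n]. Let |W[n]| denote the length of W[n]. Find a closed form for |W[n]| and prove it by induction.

Claim: |W[n]| = 4·3^n − 1.

Base case: |W[0]| = 3, and 4·3^0 − 1 = 3.
Assume |W[r]| = 4·3^r − 1.
Then |W[r+1]| = 3|W[r]| + 2 = 3(4·3^r − 1) + 2 = 4·3^{r+1} − 3 + 2 = 4·3^{r+1} − 1.
So the formula holds for r+1, and by induction |W[n]| = 4·3^n − 1 for all n ≥ 0.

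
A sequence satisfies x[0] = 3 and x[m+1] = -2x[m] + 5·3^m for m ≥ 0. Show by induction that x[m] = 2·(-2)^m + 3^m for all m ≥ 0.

Base case: x[0] = 3, and 2·(-2)^0 + 3^0 = 2 + 1 = 3.
Assume x[k] = 2·(-2)^k + 3^k for some k ≥ 0.
Then x[k+1] = -2x[k] + 5·3^k = -2·(2·(-2)^k + 3^k) + 5·3^k = 2·(-2)^{k+1} − 2·3^k + 5·3^k = 2·(-2)^{k+1} + 3·3^k = 2·(-2)^{k+1} + 3^{k+1}.
By induction, x[m] = 2·(-2)^m + 3^m for all m ≥ 0.

x[m] = 2·(-2)^m + 3^m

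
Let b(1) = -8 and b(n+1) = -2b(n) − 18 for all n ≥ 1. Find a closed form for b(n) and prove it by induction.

Claim: b(n) = (-2)^n − 6.

Base case: b(1) = -8, and (-2)^1 − 6 = -2 − 6 = -8.
Assume b(m) = (-2)^m − 6 for some m ≥ 1.
Then b(m+1) = -2b(m) − 18 = -2·((-2)^m − 6) − 18 = -2·(-2)^m + 12 − 18 = (-2)^{m+1} − 6.
So the formula holds for m+1, and by induction b(n) = (-2)^n − 6 for all n ≥ 1.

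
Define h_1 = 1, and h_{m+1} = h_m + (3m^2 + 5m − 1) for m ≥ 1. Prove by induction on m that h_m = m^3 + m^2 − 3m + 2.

Base case: h_1 = 1, and 1^3 + 1^2 − 3·1 + 2 = 1.
Assume h_r = r^3 + r^2 − 3r + 2.
Then h_{r+1} = h_r + (3r^2 + 5r − 1) = (r^3 + r^2 − 3r + 2) + (3r^2 + 5r − 1) = r^3 + 4r^2 + 2r + 1,
and (r+1)^3 + (r+1)^2 − 3·(r+1) + 2 = r^3 + 4r^2 + 2r + 1.
This completes the inductive step, so h_m = m^3 + m^2 − 3m + 2 for all m ≥ 1.

h_m = m^3 + m^2 − 3m + 2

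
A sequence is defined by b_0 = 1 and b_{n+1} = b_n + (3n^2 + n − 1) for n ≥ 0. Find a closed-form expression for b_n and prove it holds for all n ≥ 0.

Claim: b_n = n^3 − n^2 − n + 1.

Base case: b_0 = 1, and 0^3 − 0^2 − 0 + 1 = 1.
Assume b_r = r^3 − r^2 − r + 1.
Then b_{r+1} = b_r + (3r^2 + r − 1) = (r^3 − r^2 − r + 1) + (3r^2 + r − 1) = r^3 + 2r^2,
and (r+1)^3 − (r+1)^2 − (r+1) + 1 = r^3 + 2r^2.
This completes the inductive step, so b_n = n^3 − n^2 − n + 1 for all n ≥ 0.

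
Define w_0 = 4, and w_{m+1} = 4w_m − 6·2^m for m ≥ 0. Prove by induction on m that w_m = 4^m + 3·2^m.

Base case: w_0 = 4, and 4^0 + 3·2^0 = 1 + 3 = 4.
Assume w_j = 4^j + 3·2^j for some j ≥ 0.
Then w_{j+1} = 4w_j − 6·2^j = 4·(4^j + 3·2^j) − 6·2^j = 4^{j+1} + 12·2^j − 6·2^j = 4^{j+1} + 6·2^j = 4^{j+1} + 3·2^{j+1}.
So the formula holds for j+1, and by induction w_m = 4^m + 3·2^m for all m ≥ 0.

w_m = 4^m + 3·2^m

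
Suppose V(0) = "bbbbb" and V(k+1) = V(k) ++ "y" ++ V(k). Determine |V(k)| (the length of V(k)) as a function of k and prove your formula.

Claim: |V(k)| = 6·2^k − 1.

Base case: |V(0)| = 5, and 6·2^0 − 1 = 5.
Assume |V(m)| = 6·2^m − 1.
Then |V(m+1)| = |V(m)| + 1 + |V(m)| = 2|V(m)| + 1 = 2(6·2^m − 1) + 1 = 6·2^{m+1} − 2 + 1 = 6·2^{m+1} − 1.
This completes the inductive step, so |V(k)| = 6·2^k − 1 for all k ≥ 0.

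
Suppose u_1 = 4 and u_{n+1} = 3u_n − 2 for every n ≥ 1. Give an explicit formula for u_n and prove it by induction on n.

Claim: u_n = 3^n + 1.

Base case: u_1 = 4, and 3^1 + 1 = 3 + 1 = 4.
Assume u_r = 3^r + 1 for some r ≥ 1.
Then u_{r+1} = 3u_r − 2 = 3·(3^r + 1) − 2 = 3^{r+1} + 3 − 2 = 3^{r+1} + 1.
Hence u_n = 3^n + 1 for every n ≥ 1, by induction.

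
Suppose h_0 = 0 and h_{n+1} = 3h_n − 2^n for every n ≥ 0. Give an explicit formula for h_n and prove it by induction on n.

Claim: h_n = -3^n + 2^n.

Base case: h_0 = 0, and -3^0 + 2^0 = -1 + 1 = 0.
Assume h_r = -3^r + 2^r for some r ≥ 0.
Then h_{r+1} = 3h_r − 2^r = 3·(-3^r + 2^r) − 2^r = -3^{r+1} + 3·2^r − 2^r = -3^{r+1} + 2·2^r = -3^{r+1} + 2^{r+1}.
This completes the inductive step, so h_n = -3^n + 2^n for all n ≥ 0.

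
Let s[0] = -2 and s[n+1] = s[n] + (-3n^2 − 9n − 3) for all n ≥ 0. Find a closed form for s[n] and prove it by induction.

Claim: s[n] = -n^3 − 3n^2 + n − 2.

Base case: s[0] = -2, and -0^3 − 3·0^2 + 0 − 2 = -2.
Assume s[k] = -k^3 − 3k^2 + k − 2.
Then s[k+1] = s[k] + (-3k^2 − 9k − 3) = (-k^3 − 3k^2 + k − 2) + (-3k^2 − 9k − 3) = -k^3 − 6k^2 − 8k − 5,
and -(k+1)^3 − 3·(k+1)^2 + (k+1) − 2 = -k^3 − 6k^2 − 8k − 5.
By induction, s[n] = -n^3 − 3n^2 + n − 2 for all n ≥ 0.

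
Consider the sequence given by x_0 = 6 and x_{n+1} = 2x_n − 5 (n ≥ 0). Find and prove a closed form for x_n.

Claim: x_n = 2^n + 5.

Base case: x_0 = 6, and 2^0 + 5 = 1 + 5 = 6.
Assume x_k = 2^k + 5 for some k ≥ 0.
Then x_{k+1} = 2x_k − 5 = 2·(2^k + 5) − 5 = 2^{k+1} + 10 − 5 = 2^{k+1} + 5.
This completes the inductive step, so x_n = 2^n + 5 for all n ≥ 0.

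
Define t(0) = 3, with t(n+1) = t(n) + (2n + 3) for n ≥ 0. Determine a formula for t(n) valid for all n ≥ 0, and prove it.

Claim: t(n) = n^2 + 2n + 3.

Base case: t(0) = 3, and 0^2 + 2·0 + 3 = 3.
Assume t(k) = k^2 + 2k + 3.
Then t(k+1) = t(k) + (2k + 3) = (k^2 + 2k + 3) + (2k + 3) = k^2 + 4k + 6,
and (k+1)^2 + 2·(k+1) + 3 = k^2 + 4k + 6.
This completes the inductive step, so t(n) = n^2 + 2n + 3 for all n ≥ 0.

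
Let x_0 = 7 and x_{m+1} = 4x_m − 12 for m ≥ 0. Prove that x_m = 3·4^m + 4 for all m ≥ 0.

Base case: x_0 = 7, and 3·4^0 + 4 = 3 + 4 = 7.
Assume x_k = 3·4^k + 4 for some k ≥ 0.
Then x_{k+1} = 4x_k − 12 = 4·(3·4^k + 4) − 12 = 12·4^k + 16 − 12 = 3·4^{k+1} + 4.
By induction, x_m = 3·4^m + 4 for all m ≥ 0.

x_m = 3·4^m + 4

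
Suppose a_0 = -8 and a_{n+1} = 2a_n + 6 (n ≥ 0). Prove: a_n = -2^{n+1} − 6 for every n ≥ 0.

Base case: a_0 = -8, and -2^{0+1} − 6 = -2 − 6 = -8.
Assume a_k = -2^{k+1} − 6 for some k ≥ 0.
Then a_{k+1} = 2a_k + 6 = 2·(-2^{k+1} − 6) + 6 = -2^{k+2} − 12 + 6 = -2^{k+2} − 6.
Hence a_n = -2^{n+1} − 6 for every n ≥ 0, by induction.

a_n = -2^{n+1} − 6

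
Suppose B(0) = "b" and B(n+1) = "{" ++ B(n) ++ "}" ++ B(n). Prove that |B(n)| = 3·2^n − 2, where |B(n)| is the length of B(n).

Base case: |B(0)| = 1, and 3·2^0 − 2 = 1.
Assume |B(m)| = 3·2^m − 2.
Then |B(m+1)| = 1 + |B(m)| + 1 + |B(m)| = 2|B(m)| + 2 = 2(3·2^m − 2) + 2 = 3·2^{m+1} − 4 + 2 = 3·2^{m+1} − 2.
So the formula holds for m+1, and by induction |B(n)| = 3·2^n − 2 for all n ≥ 0.

|B(n)| = 3·2^n − 2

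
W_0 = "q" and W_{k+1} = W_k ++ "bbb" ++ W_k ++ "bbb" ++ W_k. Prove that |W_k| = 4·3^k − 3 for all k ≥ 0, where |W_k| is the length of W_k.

Base case: |W_0| = 1, and 4·3^0 − 3 = 1.
Assume |W_r| = 4·3^r − 3.
Then |W_{r+1}| = 3|W_r| + 6 = 3(4·3^r − 3) + 6 = 4·3^{r+1} − 9 + 6 = 4·3^{r+1} − 3.
This completes the inductive step, so |W_k| = 4·3^k − 3 for all k ≥ 0.

|W_k| = 4·3^k − 3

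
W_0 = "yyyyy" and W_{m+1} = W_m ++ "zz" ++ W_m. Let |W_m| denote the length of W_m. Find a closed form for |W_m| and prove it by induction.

Claim: |W_m| = 7·2^m − 2.

Base case: |W_0| = 5, and 7·2^0 − 2 = 5.
Assume |W_j| = 7·2^j − 2.
Then |W_{j+1}| = |W_j| + 2 + |W_j| = 2|W_j| + 2 = 2(7·2^j − 2) + 2 = 7·2^{j+1} − 4 + 2 = 7·2^{j+1} − 2.
Hence |W_m| = 7·2^m − 2 for every m ≥ 0, by induction.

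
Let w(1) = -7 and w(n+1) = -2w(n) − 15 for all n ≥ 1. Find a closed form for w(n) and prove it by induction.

Claim: w(n) = (-2)^n − 5.

Base case: w(1) = -7, and (-2)^1 − 5 = -2 − 5 = -7.
Assume w(r) = (-2)^r − 5 for some r ≥ 1.
Then w(r+1) = -2w(r) − 15 = -2·((-2)^r − 5) − 15 = -2·(-2)^r + 10 − 15 = (-2)^{r+1} − 5.
By induction, w(n) = (-2)^n − 5 for all n ≥ 1.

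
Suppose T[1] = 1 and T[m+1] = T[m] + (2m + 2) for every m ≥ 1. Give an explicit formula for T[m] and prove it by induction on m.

Claim: T[m] = m^2 + m − 1.

Base case: T[1] = 1, and 1^2 + 1 − 1 = 1.
Assume T[k] = k^2 + k − 1.
Then T[k+1] = T[k] + (2k + 2) = (k^2 + k − 1) + (2k + 2) = k^2 + 3k + 1,
and (k+1)^2 + (k+1) − 1 = k^2 + 3k + 1.
Hence T[m] = m^2 + m − 1 for every m ≥ 1, by induction.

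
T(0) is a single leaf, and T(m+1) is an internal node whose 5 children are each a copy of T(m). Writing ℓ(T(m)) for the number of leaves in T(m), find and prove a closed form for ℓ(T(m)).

Claim: ℓ(T(m)) = 5^m.

Base case: ℓ(T(0)) = 1, and 5^0 = 1.
Assume ℓ(T(k)) = 5^k.
Then ℓ(T(k+1)) = 5·ℓ(T(k)) = 5·5^k = 5^{k+1}.
This completes the inductive step, so ℓ(T(m)) = 5^m for all m ≥ 0.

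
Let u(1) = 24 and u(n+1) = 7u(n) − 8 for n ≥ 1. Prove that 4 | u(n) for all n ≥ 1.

Base case: u(1) = 24 = 4·6, so 4 | u(1).
Assume 4 | u(k), so u(k) = 4t for some integer t.
Then u(k+1) = 7u(k) − 8 = 7·(4t) − 8 = 4(7t − 2), so 4 | u(k+1).
By induction, 4 | u(n) for all n ≥ 1.

4 | u(n)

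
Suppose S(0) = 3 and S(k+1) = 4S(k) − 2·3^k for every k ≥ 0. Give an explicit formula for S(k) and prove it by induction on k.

Claim: S(k) = 4^k + 2·3^k.

Base case: S(0) = 3, and 4^0 + 2·3^0 = 1 + 2 = 3.
Assume S(m) = 4^m + 2·3^m for some m ≥ 0.
Then S(m+1) = 4S(m) − 2·3^m = 4·(4^m + 2·3^m) − 2·3^m = 4^{m+1} + 8·3^m − 2·3^m = 4^{m+1} + 6·3^m = 4^{m+1} + 2·3^{m+1}.
Hence S(k) = 4^k + 2·3^k for every k ≥ 0, by induction.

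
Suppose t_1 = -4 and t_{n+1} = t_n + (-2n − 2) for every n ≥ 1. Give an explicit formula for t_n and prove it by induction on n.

Claim: t_n = -n^2 − n − 2.

Base case: t_1 = -4, and -1^2 − 1 − 2 = -4.
Assume t_j = -j^2 − j − 2.
Then t_{j+1} = t_j + (-2j − 2) = (-j^2 − j − 2) + (-2j − 2) = -j^2 − 3j − 4,
and -(j+1)^2 − (j+1) − 2 = -j^2 − 3j − 4.
This completes the inductive step, so t_n = -n^2 − n − 2 for all n ≥ 1.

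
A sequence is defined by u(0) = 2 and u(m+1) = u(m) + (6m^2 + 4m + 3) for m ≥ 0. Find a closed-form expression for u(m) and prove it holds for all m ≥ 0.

Claim: u(m) = 2m^3 − m^2 + 2m + 2.

Base case: u(0) = 2, and 2·0^3 − 0^2 + 2·0 + 2 = 2.
Assume u(j) = 2j^3 − j^2 + 2j + 2.
Then u(j+1) = u(j) + (6j^2 + 4j + 3) = (2j^3 − j^2 + 2j + 2) + (6j^2 + 4j + 3) = 2j^3 + 5j^2 + 6j + 5,
and 2·(j+1)^3 − (j+1)^2 + 2·(j+1) + 2 = 2j^3 + 5j^2 + 6j + 5.
This completes the inductive step, so u(m) = 2m^3 − m^2 + 2m + 2 for all m ≥ 0.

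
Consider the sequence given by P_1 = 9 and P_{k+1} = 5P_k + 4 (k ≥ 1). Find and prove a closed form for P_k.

Claim: P_k = 2·5^k − 1.

Base case: P_1 = 9, and 2·5^1 − 1 = 10 − 1 = 9.
Assume P_r = 2·5^r − 1 for some r ≥ 1.
Then P_{r+1} = 5P_r + 4 = 5·(2·5^r − 1) + 4 = 10·5^r − 5 + 4 = 2·5^{r+1} − 1.
Hence P_k = 2·5^k − 1 for every k ≥ 1, by induction.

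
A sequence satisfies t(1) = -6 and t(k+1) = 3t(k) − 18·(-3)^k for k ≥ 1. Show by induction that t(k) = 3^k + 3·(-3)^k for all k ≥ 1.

Base case: t(1) = -6, and 3^1 + 3·(-3)^1 = 3 − 9 = -6.
Assume t(j) = 3^j + 3·(-3)^j for some j ≥ 1.
Then t(j+1) = 3t(j) − 18·(-3)^j = 3·(3^j + 3·(-3)^j) − 18·(-3)^j = 3^{j+1} + 9·(-3)^j − 18·(-3)^j = 3^{j+1} − 9·(-3)^j = 3^{j+1} + 3·(-3)^{j+1}.
So the formula holds for j+1, and by induction t(k) = 3^k + 3·(-3)^k for all k ≥ 1.

t(k) = 3^k + 3·(-3)^k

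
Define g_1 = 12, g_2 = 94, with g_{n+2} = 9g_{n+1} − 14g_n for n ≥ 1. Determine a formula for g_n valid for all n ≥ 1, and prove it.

Claim: g_n = 2·7^n − 2^n.

Base cases: g_1 = 12 and 2·7^1 − 2^1 = 12; g_2 = 94 and 2·7^2 − 2^2 = 94.
Assume g_j = 2·7^j − 2^j for all 1 ≤ j ≤ k, where k ≥ 2.
Then g_{k+1} = 9g_k − 14g_{k−1} = 9·(2·7^k − 2^k) − 14·(2·7^{k−1} − 2^{k−1}) = 2·(9·7 − 14)7^{k−1} − (9·2 − 14)2^{k−1} = 98·7^{k−1} − 4·2^{k−1} = 2·7^{k+1} − 2^{k+1}.
By strong induction, g_n = 2·7^n − 2^n for all n ≥ 1.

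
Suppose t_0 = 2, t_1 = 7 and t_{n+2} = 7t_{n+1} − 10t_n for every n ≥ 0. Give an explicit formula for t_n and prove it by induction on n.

Claim: t_n = 2^n + 5^n.

Base cases: t_0 = 2 and 2^0 + 5^0 = 2; t_1 = 7 and 2^1 + 5^1 = 7.
Assume t_j = 2^j + 5^j for all 0 ≤ j ≤ m, where m ≥ 1.
Then t_{m+1} = 7t_m − 10t_{m−1} = 7·(2^m + 5^m) − 10·(2^{m−1} + 5^{m−1}) = (7·2 − 10)2^{m−1} + (7·5 − 10)5^{m−1} = 4·2^{m−1} + 25·5^{m−1} = 2^{m+1} + 5^{m+1}.
By strong induction, t_n = 2^n + 5^n for all n ≥ 0.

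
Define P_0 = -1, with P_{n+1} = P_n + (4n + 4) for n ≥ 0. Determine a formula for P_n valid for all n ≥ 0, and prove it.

Claim: P_n = 2n^2 + 2n − 1.

Base case: P_0 = -1, and 2·0^2 + 2·0 − 1 = -1.
Assume P_m = 2m^2 + 2m − 1.
Then P_{m+1} = P_m + (4m + 4) = (2m^2 + 2m − 1) + (4m + 4) = 2m^2 + 6m + 3,
and 2·(m+1)^2 + 2·(m+1) − 1 = 2m^2 + 6m + 3.
Hence P_n = 2n^2 + 2n − 1 for every n ≥ 0, by induction.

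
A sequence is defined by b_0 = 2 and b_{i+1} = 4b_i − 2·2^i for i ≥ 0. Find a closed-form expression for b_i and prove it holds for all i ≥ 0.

Claim: b_i = 4^i + 2^i.

Base case: b_0 = 2, and 4^0 + 2^0 = 1 + 1 = 2.
Assume b_r = 4^r + 2^r for some r ≥ 0.
Then b_{r+1} = 4b_r − 2·2^r = 4·(4^r + 2^r) − 2·2^r = 4^{r+1} + 4·2^r − 2·2^r = 4^{r+1} + 2·2^r = 4^{r+1} + 2^{r+1}.
Hence b_i = 4^i + 2^i for every i ≥ 0, by induction.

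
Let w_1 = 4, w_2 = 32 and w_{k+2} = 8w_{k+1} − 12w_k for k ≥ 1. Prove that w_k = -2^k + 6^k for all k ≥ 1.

Base cases: w_1 = 4 and -2^1 + 6^1 = 4; w_2 = 32 and -2^2 + 6^2 = 32.
Assume w_j = -2^j + 6^j for all 1 ≤ j ≤ r, where r ≥ 2.
Then w_{r+1} = 8w_r − 12w_{r−1} = 8·(-2^r + 6^r) − 12·(-2^{r−1} + 6^{r−1}) = -(8·2 − 12)2^{r−1} + (8·6 − 12)6^{r−1} = -4·2^{r−1} + 36·6^{r−1} = -2^{r+1} + 6^{r+1}.
By strong induction, w_k = -2^k + 6^k for all k ≥ 1.

w_k = -2^k + 6^k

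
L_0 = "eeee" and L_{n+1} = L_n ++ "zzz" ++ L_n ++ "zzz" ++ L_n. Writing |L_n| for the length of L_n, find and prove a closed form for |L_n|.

Claim: |L_n| = 7·3^n − 3.

Base case: |L_0| = 4, and 7·3^0 − 3 = 4.
Assume |L_k| = 7·3^k − 3.
Then |L_{k+1}| = 3|L_k| + 6 = 3(7·3^k − 3) + 6 = 7·3^{k+1} − 9 + 6 = 7·3^{k+1} − 3.
Hence |L_n| = 7·3^n − 3 for every n ≥ 0, by induction.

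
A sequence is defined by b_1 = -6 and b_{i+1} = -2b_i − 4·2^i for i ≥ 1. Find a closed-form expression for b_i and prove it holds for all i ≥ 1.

Claim: b_i = 2·(-2)^i − 2^i.

Base case: b_1 = -6, and 2·(-2)^1 − 2^1 = -4 − 2 = -6.
Assume b_m = 2·(-2)^m − 2^m for some m ≥ 1.
Then b_{m+1} = -2b_m − 4·2^m = -2·(2·(-2)^m − 2^m) − 4·2^m = 2·(-2)^{m+1} + 2·2^m − 4·2^m = 2·(-2)^{m+1} − 2·2^m = 2·(-2)^{m+1} − 2^{m+1}.
By induction, b_i = 2·(-2)^i − 2^i for all i ≥ 1.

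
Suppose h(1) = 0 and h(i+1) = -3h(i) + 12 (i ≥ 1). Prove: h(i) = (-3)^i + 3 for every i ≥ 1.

Base case: h(1) = 0, and (-3)^1 + 3 = -3 + 3 = 0.
Assume h(r) = (-3)^r + 3 for some r ≥ 1.
Then h(r+1) = -3h(r) + 12 = -3·((-3)^r + 3) + 12 = -3·(-3)^r − 9 + 12 = (-3)^{r+1} + 3.
Hence h(i) = (-3)^i + 3 for every i ≥ 1, by induction.

h(i) = (-3)^i + 3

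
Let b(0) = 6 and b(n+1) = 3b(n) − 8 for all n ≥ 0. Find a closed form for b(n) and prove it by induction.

Claim: b(n) = 2·3^n + 4.

Base case: b(0) = 6, and 2·3^0 + 4 = 2 + 4 = 6.
Assume b(k) = 2·3^k + 4 for some k ≥ 0.
Then b(k+1) = 3b(k) − 8 = 3·(2·3^k + 4) − 8 = 6·3^k + 12 − 8 = 2·3^{k+1} + 4.
By induction, b(n) = 2·3^n + 4 for all n ≥ 0.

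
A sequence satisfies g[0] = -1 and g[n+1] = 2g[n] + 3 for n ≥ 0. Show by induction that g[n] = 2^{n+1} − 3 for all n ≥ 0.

Base case: g[0] = -1, and 2^{0+1} − 3 = 2 − 3 = -1.
Assume g[m] = 2^{m+1} − 3 for some m ≥ 0.
Then g[m+1] = 2g[m] + 3 = 2·(2^{m+1} − 3) + 3 = 2^{m+2} − 6 + 3 = 2^{m+2} − 3.
By induction, g[n] = 2^{n+1} − 3 for all n ≥ 0.

g[n] = 2^{n+1} − 3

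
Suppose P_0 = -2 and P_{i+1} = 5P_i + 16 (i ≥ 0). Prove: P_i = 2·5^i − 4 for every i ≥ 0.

Base case: P_0 = -2, and 2·5^0 − 4 = 2 − 4 = -2.
Assume P_k = 2·5^k − 4 for some k ≥ 0.
Then P_{k+1} = 5P_k + 16 = 5·(2·5^k − 4) + 16 = 10·5^k − 20 + 16 = 2·5^{k+1} − 4.
By induction, P_i = 2·5^i − 4 for all i ≥ 0.

P_i = 2·5^i − 4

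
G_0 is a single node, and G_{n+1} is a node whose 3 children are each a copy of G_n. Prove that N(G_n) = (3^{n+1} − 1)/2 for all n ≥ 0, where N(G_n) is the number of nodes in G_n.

Base case: N(G_0) = 1, and (3^{0+1} − 1)/2 = 1.
Assume N(G_r) = (3^{r+1} − 1)/2.
Then N(G_{r+1}) = 1 + 3N(G_r) = 1 + 3·(3^{r+1} − 1)/2 = 1 + (3^{r+2} − 3)/2 = (2 + 3^{r+2} − 3)/2 = (3^{r+2} − 1)/2.
By induction, N(G_n) = (3^{n+1} − 1)/2 for all n ≥ 0.

N(G_n) = (3^{n+1} − 1)/2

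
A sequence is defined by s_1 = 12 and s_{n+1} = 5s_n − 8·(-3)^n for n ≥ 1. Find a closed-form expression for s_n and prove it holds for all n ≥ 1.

Claim: s_n = 3·5^n + (-3)^n.

Base case: s_1 = 12, and 3·5^1 + (-3)^1 = 15 − 3 = 12.
Assume s_j = 3·5^j + (-3)^j for some j ≥ 1.
Then s_{j+1} = 5s_j − 8·(-3)^j = 5·(3·5^j + (-3)^j) − 8·(-3)^j = 3·5^{j+1} + 5·(-3)^j − 8·(-3)^j = 3·5^{j+1} − 3·(-3)^j = 3·5^{j+1} + (-3)^{j+1}.
So the formula holds for j+1, and by induction s_n = 3·5^n + (-3)^n for all n ≥ 1.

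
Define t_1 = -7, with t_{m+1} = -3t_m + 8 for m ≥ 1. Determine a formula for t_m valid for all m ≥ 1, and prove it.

Claim: t_m = 3·(-3)^m + 2.

Base case: t_1 = -7, and 3·(-3)^1 + 2 = -9 + 2 = -7.
Assume t_r = 3·(-3)^r + 2 for some r ≥ 1.
Then t_{r+1} = -3t_r + 8 = -3·(3·(-3)^r + 2) + 8 = -9·(-3)^r − 6 + 8 = 3·(-3)^{r+1} + 2.
So the formula holds for r+1, and by induction t_m = 3·(-3)^m + 2 for all m ≥ 1.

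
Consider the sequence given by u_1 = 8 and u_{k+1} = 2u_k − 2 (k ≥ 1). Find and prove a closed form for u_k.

Claim: u_k = 3·2^k + 2.

Base case: u_1 = 8, and 3·2^1 + 2 = 6 + 2 = 8.
Assume u_j = 3·2^j + 2 for some j ≥ 1.
Then u_{j+1} = 2u_j − 2 = 2·(3·2^j + 2) − 2 = 6·2^j + 4 − 2 = 3·2^{j+1} + 2.
Hence u_k = 3·2^k + 2 for every k ≥ 1, by induction.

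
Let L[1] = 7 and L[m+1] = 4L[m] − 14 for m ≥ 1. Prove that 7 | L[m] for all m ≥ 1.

Base case: L[1] = 7 = 7·1, so 7 | L[1].
Assume 7 | L[r], so L[r] = 7t for some integer t.
Then L[r+1] = 4L[r] − 14 = 4·(7t) − 14 = 7(4t − 2), so 7 | L[r+1].
Hence 7 | L[m] for every m ≥ 1, by induction.

7 | L[m]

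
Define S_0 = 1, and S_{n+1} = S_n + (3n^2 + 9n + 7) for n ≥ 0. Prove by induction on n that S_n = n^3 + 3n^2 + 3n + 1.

Base case: S_0 = 1, and 0^3 + 3·0^2 + 3·0 + 1 = 1.
Assume S_j = j^3 + 3j^2 + 3j + 1.
Then S_{j+1} = S_j + (3j^2 + 9j + 7) = (j^3 + 3j^2 + 3j + 1) + (3j^2 + 9j + 7) = j^3 + 6j^2 + 12j + 8,
and (j+1)^3 + 3·(j+1)^2 + 3·(j+1) + 1 = j^3 + 6j^2 + 12j + 8.
By induction, S_n = n^3 + 3n^2 + 3n + 1 for all n ≥ 0.

S_n = n^3 + 3n^2 + 3n + 1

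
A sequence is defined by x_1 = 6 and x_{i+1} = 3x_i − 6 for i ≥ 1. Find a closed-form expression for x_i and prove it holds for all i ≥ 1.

Claim: x_i = 3^i + 3.

Base case: x_1 = 6, and 3^1 + 3 = 3 + 3 = 6.
Assume x_r = 3^r + 3 for some r ≥ 1.
Then x_{r+1} = 3x_r − 6 = 3·(3^r + 3) − 6 = 3^{r+1} + 9 − 6 = 3^{r+1} + 3.
By induction, x_i = 3^i + 3 for all i ≥ 1.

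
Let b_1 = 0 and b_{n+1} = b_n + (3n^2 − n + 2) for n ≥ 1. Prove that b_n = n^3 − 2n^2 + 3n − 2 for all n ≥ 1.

Base case: b_1 = 0, and 1^3 − 2·1^2 + 3·1 − 2 = 0.
Assume b_k = k^3 − 2k^2 + 3k − 2.
Then b_{k+1} = b_k + (3k^2 − k + 2) = (k^3 − 2k^2 + 3k − 2) + (3k^2 − k + 2) = k^3 + k^2 + 2k,
and (k+1)^3 − 2·(k+1)^2 + 3·(k+1) − 2 = k^3 + k^2 + 2k.
By induction, b_n = n^3 − 2n^2 + 3n − 2 for all n ≥ 1.

b_n = n^3 − 2n^2 + 3n − 2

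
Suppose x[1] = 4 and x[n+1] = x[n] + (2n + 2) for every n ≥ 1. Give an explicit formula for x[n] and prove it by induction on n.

Claim: x[n] = n^2 + n + 2.

Base case: x[1] = 4, and 1^2 + 1 + 2 = 4.
Assume x[r] = r^2 + r + 2.
Then x[r+1] = x[r] + (2r + 2) = (r^2 + r + 2) + (2r + 2) = r^2 + 3r + 4,
and (r+1)^2 + (r+1) + 2 = r^2 + 3r + 4.
Hence x[n] = n^2 + n + 2 for every n ≥ 1, by induction.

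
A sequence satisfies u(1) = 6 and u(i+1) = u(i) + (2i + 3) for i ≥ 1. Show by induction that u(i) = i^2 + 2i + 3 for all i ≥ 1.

Base case: u(1) = 6, and 1^2 + 2·1 + 3 = 6.
Assume u(j) = j^2 + 2j + 3.
Then u(j+1) = u(j) + (2j + 3) = (j^2 + 2j + 3) + (2j + 3) = j^2 + 4j + 6,
and (j+1)^2 + 2·(j+1) + 3 = j^2 + 4j + 6.
This completes the inductive step, so u(i) = i^2 + 2i + 3 for all i ≥ 1.

u(i) = i^2 + 2i + 3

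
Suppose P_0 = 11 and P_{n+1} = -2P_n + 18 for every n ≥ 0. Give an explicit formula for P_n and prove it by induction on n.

Claim: P_n = 5·(-2)^n + 6.

Base case: P_0 = 11, and 5·(-2)^0 + 6 = 5 + 6 = 11.
Assume P_j = 5·(-2)^j + 6 for some j ≥ 0.
Then P_{j+1} = -2P_j + 18 = -2·(5·(-2)^j + 6) + 18 = -10·(-2)^j − 12 + 18 = 5·(-2)^{j+1} + 6.
Hence P_n = 5·(-2)^n + 6 for every n ≥ 0, by induction.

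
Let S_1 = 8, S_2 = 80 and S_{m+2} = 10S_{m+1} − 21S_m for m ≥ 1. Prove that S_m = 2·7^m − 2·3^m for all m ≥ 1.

Base cases: S_1 = 8 and 2·7^1 − 2·3^1 = 8; S_2 = 80 and 2·7^2 − 2·3^2 = 80.
Assume S_j = 2·7^j − 2·3^j for all 1 ≤ j ≤ k, where k ≥ 2.
Then S_{k+1} = 10S_k − 21S_{k−1} = 10·(2·7^k − 2·3^k) − 21·(2·7^{k−1} − 2·3^{k−1}) = 2·(10·7 − 21)7^{k−1} − 2·(10·3 − 21)3^{k−1} = 98·7^{k−1} − 18·3^{k−1} = 2·7^{k+1} − 2·3^{k+1}.
This completes the inductive step, so S_m = 2·7^m − 2·3^m for all m ≥ 1.

S_m = 2·7^m − 2·3^m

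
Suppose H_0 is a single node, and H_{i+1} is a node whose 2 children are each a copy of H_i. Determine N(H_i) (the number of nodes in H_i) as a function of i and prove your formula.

Claim: N(H_i) = 2^{i+1} − 1.

Base case: N(H_0) = 1, and 2^{0+1} − 1 = 1.
Assume N(H_m) = 2^{m+1} − 1.
Then N(H_{m+1}) = 1 + 2N(H_m) = 1 + 2(2^{m+1} − 1) = 2^{m+2} − 2 + 1 = 2^{m+2} − 1.
By induction, N(H_i) = 2^{i+1} − 1 for all i ≥ 0.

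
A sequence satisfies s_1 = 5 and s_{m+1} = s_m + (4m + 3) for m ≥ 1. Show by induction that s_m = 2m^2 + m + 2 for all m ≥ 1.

Base case: s_1 = 5, and 2·1^2 + 1 + 2 = 5.
Assume s_j = 2j^2 + j + 2.
Then s_{j+1} = s_j + (4j + 3) = (2j^2 + j + 2) + (4j + 3) = 2j^2 + 5j + 5,
and 2·(j+1)^2 + (j+1) + 2 = 2j^2 + 5j + 5.
By induction, s_m = 2m^2 + m + 2 for all m ≥ 1.

s_m = 2m^2 + m + 2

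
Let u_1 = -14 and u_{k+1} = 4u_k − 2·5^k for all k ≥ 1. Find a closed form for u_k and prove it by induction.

Claim: u_k = -4^k − 2·5^k.

Base case: u_1 = -14, and -4^1 − 2·5^1 = -4 − 10 = -14.
Assume u_m = -4^m − 2·5^m for some m ≥ 1.
Then u_{m+1} = 4u_m − 2·5^m = 4·(-4^m − 2·5^m) − 2·5^m = -4^{m+1} − 8·5^m − 2·5^m = -4^{m+1} − 10·5^m = -4^{m+1} − 2·5^{m+1}.
This completes the inductive step, so u_k = -4^k − 2·5^k for all k ≥ 1.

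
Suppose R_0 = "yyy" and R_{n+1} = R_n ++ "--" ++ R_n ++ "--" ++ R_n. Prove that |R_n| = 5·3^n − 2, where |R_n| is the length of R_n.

Base case: |R_0| = 3, and 5·3^0 − 2 = 3.
Assume |R_k| = 5·3^k − 2.
Then |R_{k+1}| = 3|R_k| + 4 = 3(5·3^k − 2) + 4 = 5·3^{k+1} − 6 + 4 = 5·3^{k+1} − 2.
This completes the inductive step, so |R_n| = 5·3^n − 2 for all n ≥ 0.

|R_n| = 5·3^n − 2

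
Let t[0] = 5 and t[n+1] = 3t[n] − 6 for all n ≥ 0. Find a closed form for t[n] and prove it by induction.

Claim: t[n] = 2·3^n + 3.

Base case: t[0] = 5, and 2·3^0 + 3 = 2 + 3 = 5.
Assume t[r] = 2·3^r + 3 for some r ≥ 0.
Then t[r+1] = 3t[r] − 6 = 3·(2·3^r + 3) − 6 = 6·3^r + 9 − 6 = 2·3^{r+1} + 3.
By induction, t[n] = 2·3^n + 3 for all n ≥ 0.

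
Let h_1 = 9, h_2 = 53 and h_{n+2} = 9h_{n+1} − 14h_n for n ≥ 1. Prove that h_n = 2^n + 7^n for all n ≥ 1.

Base cases: h_1 = 9 and 2^1 + 7^1 = 9; h_2 = 53 and 2^2 + 7^2 = 53.
Assume h_i = 2^i + 7^i for all 1 ≤ i ≤ j, where j ≥ 2.
Then h_{j+1} = 9h_j − 14h_{j−1} = 9·(2^j + 7^j) − 14·(2^{j−1} + 7^{j−1}) = (9·2 − 14)2^{j−1} + (9·7 − 14)7^{j−1} = 4·2^{j−1} + 49·7^{j−1} = 2^{j+1} + 7^{j+1}.
So the formula holds for j+1, and by strong induction h_n = 2^n + 7^n for all n ≥ 1.

h_n = 2^n + 7^n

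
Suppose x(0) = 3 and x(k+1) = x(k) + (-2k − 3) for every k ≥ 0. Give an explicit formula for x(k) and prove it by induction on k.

Claim: x(k) = -k^2 − 2k + 3.

Base case: x(0) = 3, and -0^2 − 2·0 + 3 = 3.
Assume x(r) = -r^2 − 2r + 3.
Then x(r+1) = x(r) + (-2r − 3) = (-r^2 − 2r + 3) + (-2r − 3) = -r^2 − 4r,
and -(r+1)^2 − 2·(r+1) + 3 = -r^2 − 4r.
This completes the inductive step, so x(k) = -k^2 − 2k + 3 for all k ≥ 0.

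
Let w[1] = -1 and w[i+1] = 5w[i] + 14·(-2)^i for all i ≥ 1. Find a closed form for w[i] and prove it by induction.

Claim: w[i] = -5^i − 2·(-2)^i.

Base case: w[1] = -1, and -5^1 − 2·(-2)^1 = -5 + 4 = -1.
Assume w[r] = -5^r − 2·(-2)^r for some r ≥ 1.
Then w[r+1] = 5w[r] + 14·(-2)^r = 5·(-5^r − 2·(-2)^r) + 14·(-2)^r = -5^{r+1} − 10·(-2)^r + 14·(-2)^r = -5^{r+1} + 4·(-2)^r = -5^{r+1} − 2·(-2)^{r+1}.
Hence w[i] = -5^i − 2·(-2)^i for every i ≥ 1, by induction.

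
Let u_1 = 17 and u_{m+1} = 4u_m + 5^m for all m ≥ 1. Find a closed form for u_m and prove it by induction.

Claim: u_m = 3·4^m + 5^m.

Base case: u_1 = 17, and 3·4^1 + 5^1 = 12 + 5 = 17.
Assume u_r = 3·4^r + 5^r for some r ≥ 1.
Then u_{r+1} = 4u_r + 5^r = 4·(3·4^r + 5^r) + 5^r = 3·4^{r+1} + 4·5^r + 5^r = 3·4^{r+1} + 5·5^r = 3·4^{r+1} + 5^{r+1}.
This completes the inductive step, so u_m = 3·4^m + 5^m for all m ≥ 1.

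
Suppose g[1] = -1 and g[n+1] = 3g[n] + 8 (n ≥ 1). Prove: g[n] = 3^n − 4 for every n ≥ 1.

Base case: g[1] = -1, and 3^1 − 4 = 3 − 4 = -1.
Assume g[r] = 3^r − 4 for some r ≥ 1.
Then g[r+1] = 3g[r] + 8 = 3·(3^r − 4) + 8 = 3^{r+1} − 12 + 8 = 3^{r+1} − 4.
This completes the inductive step, so g[n] = 3^n − 4 for all n ≥ 1.

g[n] = 3^n − 4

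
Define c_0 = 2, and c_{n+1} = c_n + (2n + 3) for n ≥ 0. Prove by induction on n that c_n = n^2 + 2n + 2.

Base case: c_0 = 2, and 0^2 + 2·0 + 2 = 2.
Assume c_m = m^2 + 2m + 2.
Then c_{m+1} = c_m + (2m + 3) = (m^2 + 2m + 2) + (2m + 3) = m^2 + 4m + 5,
and (m+1)^2 + 2·(m+1) + 2 = m^2 + 4m + 5.
Hence c_n = n^2 + 2n + 2 for every n ≥ 0, by induction.

c_n = n^2 + 2n + 2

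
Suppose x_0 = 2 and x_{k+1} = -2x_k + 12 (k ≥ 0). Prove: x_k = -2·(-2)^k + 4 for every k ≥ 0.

Base case: x_0 = 2, and -2·(-2)^0 + 4 = -2 + 4 = 2.
Assume x_r = -2·(-2)^r + 4 for some r ≥ 0.
Then x_{r+1} = -2x_r + 12 = -2·(-2·(-2)^r + 4) + 12 = 4·(-2)^r − 8 + 12 = -2·(-2)^{r+1} + 4.
Hence x_k = -2·(-2)^k + 4 for every k ≥ 0, by induction.

x_k = -2·(-2)^k + 4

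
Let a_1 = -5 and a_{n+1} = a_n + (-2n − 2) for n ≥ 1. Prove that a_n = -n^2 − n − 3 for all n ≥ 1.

Base case: a_1 = -5, and -1^2 − 1 − 3 = -5.
Assume a_j = -j^2 − j − 3.
Then a_{j+1} = a_j + (-2j − 2) = (-j^2 − j − 3) + (-2j − 2) = -j^2 − 3j − 5,
and -(j+1)^2 − (j+1) − 3 = -j^2 − 3j − 5.
Hence a_n = -n^2 − n − 3 for every n ≥ 1, by induction.

a_n = -n^2 − n − 3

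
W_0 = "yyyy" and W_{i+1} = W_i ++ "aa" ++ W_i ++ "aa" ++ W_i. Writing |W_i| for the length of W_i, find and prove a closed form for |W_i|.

Claim: |W_i| = 6·3^i − 2.

Base case: |W_0| = 4, and 6·3^0 − 2 = 4.
Assume |W_m| = 6·3^m − 2.
Then |W_{m+1}| = 3|W_m| + 4 = 3(6·3^m − 2) + 4 = 6·3^{m+1} − 6 + 4 = 6·3^{m+1} − 2.
Hence |W_i| = 6·3^i − 2 for every i ≥ 0, by induction.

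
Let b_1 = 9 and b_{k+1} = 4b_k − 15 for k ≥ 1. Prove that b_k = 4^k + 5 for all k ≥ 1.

Base case: b_1 = 9, and 4^1 + 5 = 4 + 5 = 9.
Assume b_r = 4^r + 5 for some r ≥ 1.
Then b_{r+1} = 4b_r − 15 = 4·(4^r + 5) − 15 = 4^{r+1} + 20 − 15 = 4^{r+1} + 5.
This completes the inductive step, so b_k = 4^k + 5 for all k ≥ 1.

b_k = 4^k + 5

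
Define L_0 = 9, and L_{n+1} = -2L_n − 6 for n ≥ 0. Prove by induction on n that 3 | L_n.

Base case: L_0 = 9 = 3·3, so 3 | L_0.
Assume 3 | L_j, so L_j = 3t for some integer t.
Then L_{j+1} = -2L_j − 6 = -2·(3t) − 6 = 3(-2t − 2), so 3 | L_{j+1}.
This completes the inductive step, so 3 | L_n for all n ≥ 0.

3 | L_n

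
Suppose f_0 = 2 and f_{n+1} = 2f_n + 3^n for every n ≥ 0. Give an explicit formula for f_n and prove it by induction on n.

Claim: f_n = 2^n + 3^n.

Base case: f_0 = 2, and 2^0 + 3^0 = 1 + 1 = 2.
Assume f_k = 2^k + 3^k for some k ≥ 0.
Then f_{k+1} = 2f_k + 3^k = 2·(2^k + 3^k) + 3^k = 2^{k+1} + 2·3^k + 3^k = 2^{k+1} + 3·3^k = 2^{k+1} + 3^{k+1}.
By induction, f_n = 2^n + 3^n for all n ≥ 0.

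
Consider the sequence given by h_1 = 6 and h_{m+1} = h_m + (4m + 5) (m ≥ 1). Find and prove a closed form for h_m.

Claim: h_m = 2m^2 + 3m + 1.

Base case: h_1 = 6, and 2·1^2 + 3·1 + 1 = 6.
Assume h_r = 2r^2 + 3r + 1.
Then h_{r+1} = h_r + (4r + 5) = (2r^2 + 3r + 1) + (4r + 5) = 2r^2 + 7r + 6,
and 2·(r+1)^2 + 3·(r+1) + 1 = 2r^2 + 7r + 6.
This completes the inductive step, so h_m = 2m^2 + 3m + 1 for all m ≥ 1.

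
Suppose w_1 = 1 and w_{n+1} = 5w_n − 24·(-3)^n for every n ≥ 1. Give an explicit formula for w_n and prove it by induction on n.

Claim: w_n = 2·5^n + 3·(-3)^n.

Base case: w_1 = 1, and 2·5^1 + 3·(-3)^1 = 10 − 9 = 1.
Assume w_m = 2·5^m + 3·(-3)^m for some m ≥ 1.
Then w_{m+1} = 5w_m − 24·(-3)^m = 5·(2·5^m + 3·(-3)^m) − 24·(-3)^m = 2·5^{m+1} + 15·(-3)^m − 24·(-3)^m = 2·5^{m+1} − 9·(-3)^m = 2·5^{m+1} + 3·(-3)^{m+1}.
By induction, w_n = 2·5^n + 3·(-3)^n for all n ≥ 1.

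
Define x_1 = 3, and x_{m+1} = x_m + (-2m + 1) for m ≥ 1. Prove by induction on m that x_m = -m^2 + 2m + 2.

Base case: x_1 = 3, and -1^2 + 2·1 + 2 = 3.
Assume x_r = -r^2 + 2r + 2.
Then x_{r+1} = x_r + (-2r + 1) = (-r^2 + 2r + 2) + (-2r + 1) = -r^2 + 3,
and -(r+1)^2 + 2·(r+1) + 2 = -r^2 + 3.
This completes the inductive step, so x_m = -m^2 + 2m + 2 for all m ≥ 1.

x_m = -m^2 + 2m + 2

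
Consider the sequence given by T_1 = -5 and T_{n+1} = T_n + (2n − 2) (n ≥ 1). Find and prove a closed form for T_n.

Claim: T_n = n^2 − 3n − 3.

Base case: T_1 = -5, and 1^2 − 3·1 − 3 = -5.
Assume T_j = j^2 − 3j − 3.
Then T_{j+1} = T_j + (2j − 2) = (j^2 − 3j − 3) + (2j − 2) = j^2 − j − 5,
and (j+1)^2 − 3·(j+1) − 3 = j^2 − j − 5.
Hence T_n = n^2 − 3n − 3 for every n ≥ 1, by induction.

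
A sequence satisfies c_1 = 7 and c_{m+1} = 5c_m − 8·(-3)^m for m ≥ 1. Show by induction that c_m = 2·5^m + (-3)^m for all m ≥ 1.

Base case: c_1 = 7, and 2·5^1 + (-3)^1 = 10 − 3 = 7.
Assume c_r = 2·5^r + (-3)^r for some r ≥ 1.
Then c_{r+1} = 5c_r − 8·(-3)^r = 5·(2·5^r + (-3)^r) − 8·(-3)^r = 2·5^{r+1} + 5·(-3)^r − 8·(-3)^r = 2·5^{r+1} − 3·(-3)^r = 2·5^{r+1} + (-3)^{r+1}.
Hence c_m = 2·5^m + (-3)^m for every m ≥ 1, by induction.

c_m = 2·5^m + (-3)^m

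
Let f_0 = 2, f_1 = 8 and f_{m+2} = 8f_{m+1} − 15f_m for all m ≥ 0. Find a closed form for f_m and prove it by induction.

Claim: f_m = 5^m + 3^m.

Base cases: f_0 = 2 and 5^0 + 3^0 = 2; f_1 = 8 and 5^1 + 3^1 = 8.
Assume f_j = 5^j + 3^j for all 0 ≤ j ≤ k, where k ≥ 1.
Then f_{k+1} = 8f_k − 15f_{k−1} = 8·(5^k + 3^k) − 15·(5^{k−1} + 3^{k−1}) = (8·5 − 15)5^{k−1} + (8·3 − 15)3^{k−1} = 25·5^{k−1} + 9·3^{k−1} = 5^{k+1} + 3^{k+1}.
By strong induction, f_m = 5^m + 3^m for all m ≥ 0.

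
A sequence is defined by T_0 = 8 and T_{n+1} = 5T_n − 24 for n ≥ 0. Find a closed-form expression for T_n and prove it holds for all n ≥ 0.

Claim: T_n = 2·5^n + 6.

Base case: T_0 = 8, and 2·5^0 + 6 = 2 + 6 = 8.
Assume T_j = 2·5^j + 6 for some j ≥ 0.
Then T_{j+1} = 5T_j − 24 = 5·(2·5^j + 6) − 24 = 10·5^j + 30 − 24 = 2·5^{j+1} + 6.
By induction, T_n = 2·5^n + 6 for all n ≥ 0.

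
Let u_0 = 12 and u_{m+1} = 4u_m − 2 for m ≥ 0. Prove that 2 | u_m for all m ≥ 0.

Base case: u_0 = 12 = 2·6, so 2 | u_0.
Assume 2 | u_k, so u_k = 2t for some integer t.
Then u_{k+1} = 4u_k − 2 = 4·(2t) − 2 = 2(4t − 1), so 2 | u_{k+1}.
This completes the inductive step, so 2 | u_m for all m ≥ 0.

2 | u_m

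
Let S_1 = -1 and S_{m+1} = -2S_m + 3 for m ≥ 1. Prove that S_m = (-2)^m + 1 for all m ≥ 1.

Base case: S_1 = -1, and (-2)^1 + 1 = -2 + 1 = -1.
Assume S_j = (-2)^j + 1 for some j ≥ 1.
Then S_{j+1} = -2S_j + 3 = -2·((-2)^j + 1) + 3 = -2·(-2)^j − 2 + 3 = (-2)^{j+1} + 1.
Hence S_m = (-2)^m + 1 for every m ≥ 1, by induction.

S_m = (-2)^m + 1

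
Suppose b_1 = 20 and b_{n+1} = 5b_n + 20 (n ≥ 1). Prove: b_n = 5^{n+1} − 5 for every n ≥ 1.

Base case: b_1 = 20, and 5^{1+1} − 5 = 25 − 5 = 20.
Assume b_k = 5^{k+1} − 5 for some k ≥ 1.
Then b_{k+1} = 5b_k + 20 = 5·(5^{k+1} − 5) + 20 = 5^{k+2} − 25 + 20 = 5^{k+2} − 5.
This completes the inductive step, so b_n = 5^{n+1} − 5 for all n ≥ 1.

b_n = 5^{n+1} − 5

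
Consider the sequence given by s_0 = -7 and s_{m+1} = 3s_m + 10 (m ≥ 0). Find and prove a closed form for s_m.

Claim: s_m = -2·3^m − 5.

Base case: s_0 = -7, and -2·3^0 − 5 = -2 − 5 = -7.
Assume s_r = -2·3^r − 5 for some r ≥ 0.
Then s_{r+1} = 3s_r + 10 = 3·(-2·3^r − 5) + 10 = -6·3^r − 15 + 10 = -2·3^{r+1} − 5.
This completes the inductive step, so s_m = -2·3^m − 5 for all m ≥ 0.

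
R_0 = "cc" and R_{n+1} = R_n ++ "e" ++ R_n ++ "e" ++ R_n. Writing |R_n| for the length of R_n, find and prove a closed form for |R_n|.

Claim: |R_n| = 3^{n+1} − 1.

Base case: |R_0| = 2, and 3^{0+1} − 1 = 2.
Assume |R_j| = 3^{j+1} − 1.
Then |R_{j+1}| = 3|R_j| + 2 = 3(3^{j+1} − 1) + 2 = 3^{j+2} − 3 + 2 = 3^{j+2} − 1.
So the formula holds for j+1, and by induction |R_n| = 3^{n+1} − 1 for all n ≥ 0.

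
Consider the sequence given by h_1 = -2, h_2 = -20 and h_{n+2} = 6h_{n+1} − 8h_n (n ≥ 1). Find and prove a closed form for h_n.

Claim: h_n = 3·2^n − 2·4^n.

Base cases: h_1 = -2 and 3·2^1 − 2·4^1 = -2; h_2 = -20 and 3·2^2 − 2·4^2 = -20.
Assume h_j = 3·2^j − 2·4^j for all 1 ≤ j ≤ r, where r ≥ 2.
Then h_{r+1} = 6h_r − 8h_{r−1} = 6·(3·2^r − 2·4^r) − 8·(3·2^{r−1} − 2·4^{r−1}) = 3·(6·2 − 8)2^{r−1} − 2·(6·4 − 8)4^{r−1} = 12·2^{r−1} − 32·4^{r−1} = 3·2^{r+1} − 2·4^{r+1}.
So the formula holds for r+1, and by strong induction h_n = 3·2^n − 2·4^n for all n ≥ 1.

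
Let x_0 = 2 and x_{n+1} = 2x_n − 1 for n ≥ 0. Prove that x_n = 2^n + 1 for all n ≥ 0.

Base case: x_0 = 2, and 2^0 + 1 = 1 + 1 = 2.
Assume x_m = 2^m + 1 for some m ≥ 0.
Then x_{m+1} = 2x_m − 1 = 2·(2^m + 1) − 1 = 2^{m+1} + 2 − 1 = 2^{m+1} + 1.
This completes the inductive step, so x_n = 2^n + 1 for all n ≥ 0.

x_n = 2^n + 1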